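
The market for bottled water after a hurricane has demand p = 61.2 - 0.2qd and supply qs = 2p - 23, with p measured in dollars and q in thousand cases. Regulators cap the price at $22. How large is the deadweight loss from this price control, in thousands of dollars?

Rearranging demand gives qd = 306 - 5p. Without the control the market clears where 306 - 5p = 2p - 23, i.e. p* = 47 and q* = 71.
The ceiling of 22 is below the equilibrium price 47, so it binds.
At p = 22: qd = 306 - 5·22 = 196 and qs = 2·22 - 23 = 21.
Quantity traded falls to 21. At q = 21 the demand price is (306 - 21)/5 = 57 and the supply price is (23 + 21)/2 = 22.
Deadweight loss = ½ · (57 - 22) · (71 - 21) = ½ · 35 · 50 = 875.

875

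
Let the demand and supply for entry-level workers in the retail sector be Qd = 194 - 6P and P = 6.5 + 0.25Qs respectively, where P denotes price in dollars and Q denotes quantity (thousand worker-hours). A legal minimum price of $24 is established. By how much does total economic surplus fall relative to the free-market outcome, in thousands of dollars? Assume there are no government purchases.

Rearranging supply gives Qs = 4P - 26. Equilibrium: 194 - 6P = 4P - 26, so 220 = 10P and P* = 22, Q* = 62.
Because the floor (24) lies above the market-clearing price, it is binding.
At P = 24: Qd = 194 - 6·24 = 50 and Qs = 4·24 - 26 = 70.
Quantity traded falls to 50. At Q = 50 the demand price is (194 - 50)/6 = 24 and the supply price is (26 + 50)/4 = 19.
Deadweight loss = ½ · (24 - 19) · (62 - 50) = ½ · 5 · 12 = 30.

30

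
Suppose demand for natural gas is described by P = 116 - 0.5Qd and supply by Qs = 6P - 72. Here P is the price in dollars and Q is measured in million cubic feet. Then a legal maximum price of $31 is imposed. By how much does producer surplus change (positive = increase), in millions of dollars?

Rearranging demand gives Qd = 232 - 2P. Setting quantity demanded equal to quantity supplied, 232 - 2P = 6P - 72, gives P* = 38 and Q* = 156.
Because the ceiling (31) lies below the market-clearing price, it is binding.
At P = 31: Qd = 232 - 2·31 = 170 and Qs = 6·31 - 72 = 114.
Producer surplus without the control is ½ · (38 - 12) · 156 = 2028.
With the ceiling, producers sell 114 units at 31, so PS = ½ · (31 - 12) · 114 = 1083.
Change in producer surplus = 1083 - 2028 = -945.

-945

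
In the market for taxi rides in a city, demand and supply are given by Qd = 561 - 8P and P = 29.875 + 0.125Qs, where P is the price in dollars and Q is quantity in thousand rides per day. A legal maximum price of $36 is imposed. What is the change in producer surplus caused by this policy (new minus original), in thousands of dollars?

Rearranging supply gives Qs = 8P - 239. Setting quantity demanded equal to quantity supplied, 561 - 8P = 8P - 239, gives P* = 50 and Q* = 161.
Since 36 < 50, the ceiling is binding.
At P = 36: Qd = 561 - 8·36 = 273 and Qs = 8·36 - 239 = 49.
Producer surplus without the control is ½ · (50 - 29.875) · 161 = 1620.0625.
With the ceiling, producers sell 49 units at 36, so PS = ½ · (36 - 29.875) · 49 = 150.0625.
Change in producer surplus = 150.0625 - 1620.0625 = -1470.

-1470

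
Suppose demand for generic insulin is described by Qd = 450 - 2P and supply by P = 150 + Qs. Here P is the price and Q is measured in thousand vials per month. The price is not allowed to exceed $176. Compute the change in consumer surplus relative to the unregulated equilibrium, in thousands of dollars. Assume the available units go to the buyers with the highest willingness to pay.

480

Rearranging supply gives Qs = P - 150. In a free market, 450 - 2P = P - 150 gives the equilibrium P* = 200, Q* = 50.
The ceiling of 176 is below the equilibrium price 200, so it binds.
At P = 176: Qd = 450 - 2·176 = 98 and Qs = 176 - 150 = 26.
Consumer surplus without the control is ½ · (225 - 200) · 50 = 625.
With the ceiling, 26 units are sold at 176 (assume they go to the highest-value buyers). The demand price at Q = 26 is 212, so CS = ½ · [(225 - 176) + (212 - 176)] · 26 = 1105.
Change in consumer surplus = 1105 - 625 = 480.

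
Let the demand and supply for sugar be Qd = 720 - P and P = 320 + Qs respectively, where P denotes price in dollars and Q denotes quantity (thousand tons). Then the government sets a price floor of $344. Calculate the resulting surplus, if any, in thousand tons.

Rearranging supply gives Qs = P - 320. Equilibrium: 720 - P = P - 320, so 1040 = 2P and P* = 520, Q* = 200.
The floor of 344 is below the equilibrium price 520, so it is not binding; the market clears at P* = 520, Q* = 200.
Since the control does not bind, there is no surplus.

0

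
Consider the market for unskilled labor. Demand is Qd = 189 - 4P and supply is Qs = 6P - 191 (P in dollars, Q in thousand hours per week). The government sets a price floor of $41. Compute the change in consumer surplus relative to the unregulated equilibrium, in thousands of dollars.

In a free market, 189 - 4P = 6P - 191 gives the equilibrium P* = 38, Q* = 37.
Since 41 > 38, the floor is binding.
At P = 41: Qd = 189 - 4·41 = 25 and Qs = 6·41 - 191 = 55.
Consumer surplus without the control is ½ · (47.25 - 38) · 37 = 171.125.
With the floor, consumers buy 25 units at 41, so CS = ½ · (47.25 - 41) · 25 = 78.125.
Change in consumer surplus = 78.125 - 171.125 = -93.

-93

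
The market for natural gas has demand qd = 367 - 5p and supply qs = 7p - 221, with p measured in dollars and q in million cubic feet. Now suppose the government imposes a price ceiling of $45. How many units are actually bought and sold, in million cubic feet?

94

Equilibrium: 367 - 5p = 7p - 221, so 588 = 12p and p* = 49, q* = 122.
Because the ceiling (45) lies below the market-clearing price, it is binding.
At p = 45: qd = 367 - 5·45 = 142 and qs = 7·45 - 221 = 94.
The quantity actually transacted is the short side, supply: 94.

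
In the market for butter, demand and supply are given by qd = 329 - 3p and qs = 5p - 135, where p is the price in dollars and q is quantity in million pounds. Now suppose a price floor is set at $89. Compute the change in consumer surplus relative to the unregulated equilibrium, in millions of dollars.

In a free market, 329 - 3p = 5p - 135 gives the equilibrium p* = 58, q* = 155.
The floor of 89 is above the equilibrium price 58, so it binds.
At p = 89: qd = 329 - 3·89 = 62 and qs = 5·89 - 135 = 310.
Consumer surplus without the control is ½ · (329/3 - 58) · 155 = 24025/6.
With the floor, consumers buy 62 units at 89, so CS = ½ · (329/3 - 89) · 62 = 1922/3.
Change in consumer surplus = 1922/3 - 24025/6 = -3363.5.

-3363.5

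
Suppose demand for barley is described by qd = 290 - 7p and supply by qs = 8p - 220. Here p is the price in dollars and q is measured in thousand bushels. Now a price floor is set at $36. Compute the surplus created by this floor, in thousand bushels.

30

In a free market, 290 - 7p = 8p - 220 gives the equilibrium p* = 34, q* = 52.
Because the floor (36) lies above the market-clearing price, it is binding.
At p = 36: qd = 290 - 7·36 = 38 and qs = 8·36 - 220 = 68.
Surplus = qs - qd = 68 - 38 = 30.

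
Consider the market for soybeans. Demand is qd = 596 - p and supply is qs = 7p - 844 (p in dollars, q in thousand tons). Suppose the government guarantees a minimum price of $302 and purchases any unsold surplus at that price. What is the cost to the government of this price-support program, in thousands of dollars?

Setting quantity demanded equal to quantity supplied, 596 - p = 7p - 844, gives p* = 180 and q* = 416.
The floor of 302 is above the equilibrium price 180, so it binds.
At p = 302: qd = 596 - 302 = 294 and qs = 7·302 - 844 = 1270.
Surplus = qs - qd = 976.
Government expenditure = surplus × support price = 976 × 302 = 294752.

294752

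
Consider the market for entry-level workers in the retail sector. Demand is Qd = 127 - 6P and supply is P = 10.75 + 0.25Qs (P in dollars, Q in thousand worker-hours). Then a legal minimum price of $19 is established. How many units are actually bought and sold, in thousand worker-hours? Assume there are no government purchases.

Rearranging supply gives Qs = 4P - 43. Equilibrium: 127 - 6P = 4P - 43, so 170 = 10P and P* = 17, Q* = 25.
Because the floor (19) lies above the market-clearing price, it is binding.
At P = 19: Qd = 127 - 6·19 = 13 and Qs = 4·19 - 43 = 33.
The quantity actually transacted is the short side, demand: 13.

13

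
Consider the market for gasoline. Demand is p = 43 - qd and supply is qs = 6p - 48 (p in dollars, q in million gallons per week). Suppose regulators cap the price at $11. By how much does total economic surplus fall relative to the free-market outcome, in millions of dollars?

Rearranging demand gives qd = 43 - p. Without the control the market clears where 43 - p = 6p - 48, i.e. p* = 13 and q* = 30.
Because the ceiling (11) lies below the market-clearing price, it is binding.
At p = 11: qd = 43 - 11 = 32 and qs = 6·11 - 48 = 18.
Quantity traded falls to 18. At q = 18 the demand price is 43 - 18 = 25 and the supply price is (48 + 18)/6 = 11.
Deadweight loss = ½ · (25 - 11) · (30 - 18) = ½ · 14 · 12 = 84.

84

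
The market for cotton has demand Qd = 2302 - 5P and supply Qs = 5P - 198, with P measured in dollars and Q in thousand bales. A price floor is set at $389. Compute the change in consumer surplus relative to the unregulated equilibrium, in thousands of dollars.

-97925.5

Equilibrium: 2302 - 5P = 5P - 198, so 2500 = 10P and P* = 250, Q* = 1052.
Since 389 > 250, the floor is binding.
At P = 389: Qd = 2302 - 5·389 = 357 and Qs = 5·389 - 198 = 1747.
Consumer surplus without the control is ½ · (460.4 - 250) · 1052 = 110670.4.
With the floor, consumers buy 357 units at 389, so CS = ½ · (460.4 - 389) · 357 = 12744.9.
Change in consumer surplus = 12744.9 - 110670.4 = -97925.5.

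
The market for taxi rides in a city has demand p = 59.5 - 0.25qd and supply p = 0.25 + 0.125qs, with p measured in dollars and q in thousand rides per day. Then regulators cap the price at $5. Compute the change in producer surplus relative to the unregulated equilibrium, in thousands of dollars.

-1470

Rearranging demand gives qd = 238 - 4p; rearranging supply gives qs = 8p - 2. Without the control the market clears where 238 - 4p = 8p - 2, i.e. p* = 20 and q* = 158.
Since 5 < 20, the ceiling is binding.
At p = 5: qd = 238 - 4·5 = 218 and qs = 8·5 - 2 = 38.
Producer surplus without the control is ½ · (20 - 0.25) · 158 = 1560.25.
With the ceiling, producers sell 38 units at 5, so PS = ½ · (5 - 0.25) · 38 = 90.25.
Change in producer surplus = 90.25 - 1560.25 = -1470.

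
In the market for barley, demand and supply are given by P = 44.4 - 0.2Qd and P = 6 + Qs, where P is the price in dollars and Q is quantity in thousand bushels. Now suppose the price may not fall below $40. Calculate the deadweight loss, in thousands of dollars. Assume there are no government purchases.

Rearranging demand gives Qd = 222 - 5P; rearranging supply gives Qs = P - 6. Equilibrium: 222 - 5P = P - 6, so 228 = 6P and P* = 38, Q* = 32.
The floor of 40 is above the equilibrium price 38, so it binds.
At P = 40: Qd = 222 - 5·40 = 22 and Qs = 40 - 6 = 34.
Quantity traded falls to 22. At Q = 22 the demand price is (222 - 22)/5 = 40 and the supply price is 6 + 22 = 28.
Deadweight loss = ½ · (40 - 28) · (32 - 22) = ½ · 12 · 10 = 60.

60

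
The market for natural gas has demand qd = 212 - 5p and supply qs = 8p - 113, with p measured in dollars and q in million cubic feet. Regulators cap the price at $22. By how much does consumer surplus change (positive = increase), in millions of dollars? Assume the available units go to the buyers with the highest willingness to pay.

In a free market, 212 - 5p = 8p - 113 gives the equilibrium p* = 25, q* = 87.
Because the ceiling (22) lies below the market-clearing price, it is binding.
At p = 22: qd = 212 - 5·22 = 102 and qs = 8·22 - 113 = 63.
Consumer surplus without the control is ½ · (42.4 - 25) · 87 = 756.9.
With the ceiling, 63 units are sold at 22 (assume they go to the highest-value buyers). The demand price at q = 63 is 29.8, so CS = ½ · [(42.4 - 22) + (29.8 - 22)] · 63 = 888.3.
Change in consumer surplus = 888.3 - 756.9 = 131.4.

131.4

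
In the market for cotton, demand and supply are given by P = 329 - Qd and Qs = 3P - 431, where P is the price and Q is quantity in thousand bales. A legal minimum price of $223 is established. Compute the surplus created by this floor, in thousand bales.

Rearranging demand gives Qd = 329 - P. Setting quantity demanded equal to quantity supplied, 329 - P = 3P - 431, gives P* = 190 and Q* = 139.
Since 223 > 190, the floor is binding.
At P = 223: Qd = 329 - 223 = 106 and Qs = 3·223 - 431 = 238.
Surplus = Qs - Qd = 238 - 106 = 132.

132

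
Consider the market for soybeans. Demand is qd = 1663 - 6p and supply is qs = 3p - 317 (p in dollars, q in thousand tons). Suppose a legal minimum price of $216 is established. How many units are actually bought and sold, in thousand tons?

343

Setting quantity demanded equal to quantity supplied, 1663 - 6p = 3p - 317, gives p* = 220 and q* = 343.
The floor of 216 is below the equilibrium price 220, so it is not binding; the market clears at p* = 220, q* = 343.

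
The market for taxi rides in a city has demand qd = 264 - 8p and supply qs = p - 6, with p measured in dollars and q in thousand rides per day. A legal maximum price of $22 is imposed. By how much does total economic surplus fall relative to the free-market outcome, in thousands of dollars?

36

Equilibrium: 264 - 8p = p - 6, so 270 = 9p and p* = 30, q* = 24.
Because the ceiling (22) lies below the market-clearing price, it is binding.
At p = 22: qd = 264 - 8·22 = 88 and qs = 22 - 6 = 16.
Quantity traded falls to 16. At q = 16 the demand price is (264 - 16)/8 = 31 and the supply price is 6 + 16 = 22.
Deadweight loss = ½ · (31 - 22) · (24 - 16) = ½ · 9 · 8 = 36.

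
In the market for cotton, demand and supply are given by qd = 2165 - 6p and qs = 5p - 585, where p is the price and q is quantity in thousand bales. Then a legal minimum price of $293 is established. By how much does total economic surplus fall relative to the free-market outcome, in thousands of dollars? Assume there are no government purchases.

Setting quantity demanded equal to quantity supplied, 2165 - 6p = 5p - 585, gives p* = 250 and q* = 665.
Because the floor (293) lies above the market-clearing price, it is binding.
At p = 293: qd = 2165 - 6·293 = 407 and qs = 5·293 - 585 = 880.
Quantity traded falls to 407. At q = 407 the demand price is (2165 - 407)/6 = 293 and the supply price is (585 + 407)/5 = 198.4.
Deadweight loss = ½ · (293 - 198.4) · (665 - 407) = ½ · 94.6 · 258 = 12203.4.

12203.4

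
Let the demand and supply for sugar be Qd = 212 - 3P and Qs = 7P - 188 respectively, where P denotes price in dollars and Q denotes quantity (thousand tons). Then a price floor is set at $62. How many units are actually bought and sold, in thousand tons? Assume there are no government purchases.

26

Without the control the market clears where 212 - 3P = 7P - 188, i.e. P* = 40 and Q* = 92.
Since 62 > 40, the floor is binding.
At P = 62: Qd = 212 - 3·62 = 26 and Qs = 7·62 - 188 = 246.
The quantity actually transacted is the short side, demand: 26.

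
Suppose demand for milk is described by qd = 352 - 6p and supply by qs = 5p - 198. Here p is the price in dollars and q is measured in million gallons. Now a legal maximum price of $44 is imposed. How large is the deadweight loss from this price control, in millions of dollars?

Equilibrium: 352 - 6p = 5p - 198, so 550 = 11p and p* = 50, q* = 52.
Because the ceiling (44) lies below the market-clearing price, it is binding.
At p = 44: qd = 352 - 6·44 = 88 and qs = 5·44 - 198 = 22.
Quantity traded falls to 22. At q = 22 the demand price is (352 - 22)/6 = 55 and the supply price is (198 + 22)/5 = 44.
Deadweight loss = ½ · (55 - 44) · (52 - 22) = ½ · 11 · 30 = 165.

165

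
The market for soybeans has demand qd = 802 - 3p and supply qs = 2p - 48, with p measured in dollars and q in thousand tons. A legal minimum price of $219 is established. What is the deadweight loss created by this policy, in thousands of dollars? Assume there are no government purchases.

In a free market, 802 - 3p = 2p - 48 gives the equilibrium p* = 170, q* = 292.
Because the floor (219) lies above the market-clearing price, it is binding.
At p = 219: qd = 802 - 3·219 = 145 and qs = 2·219 - 48 = 390.
Quantity traded falls to 145. At q = 145 the demand price is (802 - 145)/3 = 219 and the supply price is (48 + 145)/2 = 96.5.
Deadweight loss = ½ · (219 - 96.5) · (292 - 145) = ½ · 122.5 · 147 = 9003.75.

9003.75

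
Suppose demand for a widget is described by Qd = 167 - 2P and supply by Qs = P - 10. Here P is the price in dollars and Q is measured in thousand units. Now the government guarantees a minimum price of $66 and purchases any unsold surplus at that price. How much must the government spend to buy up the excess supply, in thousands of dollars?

Without the control the market clears where 167 - 2P = P - 10, i.e. P* = 59 and Q* = 49.
The floor of 66 is above the equilibrium price 59, so it binds.
At P = 66: Qd = 167 - 2·66 = 35 and Qs = 66 - 10 = 56.
Surplus = Qs - Qd = 21.
Government expenditure = surplus × support price = 21 × 66 = 1386.

1386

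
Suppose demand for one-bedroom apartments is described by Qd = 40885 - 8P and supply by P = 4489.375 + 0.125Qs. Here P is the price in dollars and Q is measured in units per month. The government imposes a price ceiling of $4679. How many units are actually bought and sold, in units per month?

Rearranging supply gives Qs = 8P - 35915. Without the control the market clears where 40885 - 8P = 8P - 35915, i.e. P* = 4800 and Q* = 2485.
Since 4679 < 4800, the ceiling is binding.
At P = 4679: Qd = 40885 - 8·4679 = 3453 and Qs = 8·4679 - 35915 = 1517.
The quantity actually transacted is the short side, supply: 1517.

1517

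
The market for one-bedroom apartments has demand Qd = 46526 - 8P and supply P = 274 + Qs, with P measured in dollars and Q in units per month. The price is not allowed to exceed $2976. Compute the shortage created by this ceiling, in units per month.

Rearranging supply gives Qs = P - 274. In a free market, 46526 - 8P = P - 274 gives the equilibrium P* = 5200, Q* = 4926.
Since 2976 < 5200, the ceiling is binding.
At P = 2976: Qd = 46526 - 8·2976 = 22718 and Qs = 2976 - 274 = 2702.
Shortage = Qd - Qs = 22718 - 2702 = 20016.

20016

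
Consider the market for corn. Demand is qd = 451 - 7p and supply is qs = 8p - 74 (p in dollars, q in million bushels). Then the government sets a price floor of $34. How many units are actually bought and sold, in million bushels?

Setting quantity demanded equal to quantity supplied, 451 - 7p = 8p - 74, gives p* = 35 and q* = 206.
The floor of 34 is below the equilibrium price 35, so it is not binding; the market clears at p* = 35, q* = 206.

206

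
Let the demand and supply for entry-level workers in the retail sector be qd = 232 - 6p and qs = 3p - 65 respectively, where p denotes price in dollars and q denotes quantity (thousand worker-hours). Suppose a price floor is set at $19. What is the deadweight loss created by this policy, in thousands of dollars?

In a free market, 232 - 6p = 3p - 65 gives the equilibrium p* = 33, q* = 34.
The floor of 19 is below the equilibrium price 33, so it is not binding; the market clears at p* = 33, q* = 34.
Since the control does not bind, no trades are prevented and deadweight loss is zero.

0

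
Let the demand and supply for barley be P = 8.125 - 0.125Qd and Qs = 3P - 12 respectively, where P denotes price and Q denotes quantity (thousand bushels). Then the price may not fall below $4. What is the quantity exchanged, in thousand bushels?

Rearranging demand gives Qd = 65 - 8P. In a free market, 65 - 8P = 3P - 12 gives the equilibrium P* = 7, Q* = 9.
The floor of 4 is below the equilibrium price 7, so it is not binding; the market clears at P* = 7, Q* = 9.

9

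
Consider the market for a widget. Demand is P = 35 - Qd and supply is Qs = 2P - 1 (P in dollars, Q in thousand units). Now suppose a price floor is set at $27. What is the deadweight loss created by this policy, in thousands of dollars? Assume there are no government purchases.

168.75

Rearranging demand gives Qd = 35 - P. In a free market, 35 - P = 2P - 1 gives the equilibrium P* = 12, Q* = 23.
Because the floor (27) lies above the market-clearing price, it is binding.
At P = 27: Qd = 35 - 27 = 8 and Qs = 2·27 - 1 = 53.
Quantity traded falls to 8. At Q = 8 the demand price is 35 - 8 = 27 and the supply price is (1 + 8)/2 = 4.5.
Deadweight loss = ½ · (27 - 4.5) · (23 - 8) = ½ · 22.5 · 15 = 168.75.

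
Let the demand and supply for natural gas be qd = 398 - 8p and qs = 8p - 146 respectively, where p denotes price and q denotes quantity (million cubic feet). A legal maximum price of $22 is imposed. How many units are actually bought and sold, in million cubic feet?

30

Without the control the market clears where 398 - 8p = 8p - 146, i.e. p* = 34 and q* = 126.
Since 22 < 34, the ceiling is binding.
At p = 22: qd = 398 - 8·22 = 222 and qs = 8·22 - 146 = 30.
The quantity actually transacted is the short side, supply: 30.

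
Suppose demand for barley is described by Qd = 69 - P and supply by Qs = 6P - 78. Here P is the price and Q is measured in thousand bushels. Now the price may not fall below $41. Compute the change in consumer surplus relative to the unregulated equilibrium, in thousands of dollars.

Equilibrium: 69 - P = 6P - 78, so 147 = 7P and P* = 21, Q* = 48.
Because the floor (41) lies above the market-clearing price, it is binding.
At P = 41: Qd = 69 - 41 = 28 and Qs = 6·41 - 78 = 168.
Consumer surplus without the control is ½ · (69 - 21) · 48 = 1152.
With the floor, consumers buy 28 units at 41, so CS = ½ · (69 - 41) · 28 = 392.
Change in consumer surplus = 392 - 1152 = -760.

-760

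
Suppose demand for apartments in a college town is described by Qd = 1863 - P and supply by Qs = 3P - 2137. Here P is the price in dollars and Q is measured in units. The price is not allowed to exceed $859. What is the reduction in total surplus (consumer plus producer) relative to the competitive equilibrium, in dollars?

119286

Setting quantity demanded equal to quantity supplied, 1863 - P = 3P - 2137, gives P* = 1000 and Q* = 863.
Since 859 < 1000, the ceiling is binding.
At P = 859: Qd = 1863 - 859 = 1004 and Qs = 3·859 - 2137 = 440.
Quantity traded falls to 440. At Q = 440 the demand price is 1863 - 440 = 1423 and the supply price is (2137 + 440)/3 = 859.
Deadweight loss = ½ · (1423 - 859) · (863 - 440) = ½ · 564 · 423 = 119286.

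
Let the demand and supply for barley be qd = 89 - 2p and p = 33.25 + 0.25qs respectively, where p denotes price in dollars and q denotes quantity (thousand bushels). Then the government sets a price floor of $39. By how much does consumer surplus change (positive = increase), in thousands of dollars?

Rearranging supply gives qs = 4p - 133. Equilibrium: 89 - 2p = 4p - 133, so 222 = 6p and p* = 37, q* = 15.
Since 39 > 37, the floor is binding.
At p = 39: qd = 89 - 2·39 = 11 and qs = 4·39 - 133 = 23.
Consumer surplus without the control is ½ · (44.5 - 37) · 15 = 56.25.
With the floor, consumers buy 11 units at 39, so CS = ½ · (44.5 - 39) · 11 = 30.25.
Change in consumer surplus = 30.25 - 56.25 = -26.

-26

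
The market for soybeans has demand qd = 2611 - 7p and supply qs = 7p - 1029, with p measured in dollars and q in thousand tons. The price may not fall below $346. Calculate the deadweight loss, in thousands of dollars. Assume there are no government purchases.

51772

Equilibrium: 2611 - 7p = 7p - 1029, so 3640 = 14p and p* = 260, q* = 791.
Because the floor (346) lies above the market-clearing price, it is binding.
At p = 346: qd = 2611 - 7·346 = 189 and qs = 7·346 - 1029 = 1393.
Quantity traded falls to 189. At q = 189 the demand price is (2611 - 189)/7 = 346 and the supply price is (1029 + 189)/7 = 174.
Deadweight loss = ½ · (346 - 174) · (791 - 189) = ½ · 172 · 602 = 51772.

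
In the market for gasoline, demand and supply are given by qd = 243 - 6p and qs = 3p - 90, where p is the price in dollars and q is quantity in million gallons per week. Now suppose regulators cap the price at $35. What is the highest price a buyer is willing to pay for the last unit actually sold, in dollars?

38

Setting quantity demanded equal to quantity supplied, 243 - 6p = 3p - 90, gives p* = 37 and q* = 21.
Because the ceiling (35) lies below the market-clearing price, it is binding.
At p = 35: qd = 243 - 6·35 = 33 and qs = 3·35 - 90 = 15.
Only 15 units reach the market. On the demand curve, the marginal buyer's willingness to pay at q = 15 is (243 - 15)/6 = 38.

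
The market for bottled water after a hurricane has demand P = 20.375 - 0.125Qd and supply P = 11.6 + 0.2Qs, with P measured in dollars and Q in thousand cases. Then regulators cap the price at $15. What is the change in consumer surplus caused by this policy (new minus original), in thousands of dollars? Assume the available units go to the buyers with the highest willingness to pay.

27.75

Rearranging demand gives Qd = 163 - 8P; rearranging supply gives Qs = 5P - 58. Equilibrium: 163 - 8P = 5P - 58, so 221 = 13P and P* = 17, Q* = 27.
Since 15 < 17, the ceiling is binding.
At P = 15: Qd = 163 - 8·15 = 43 and Qs = 5·15 - 58 = 17.
Consumer surplus without the control is ½ · (20.375 - 17) · 27 = 45.5625.
With the ceiling, 17 units are sold at 15 (assume they go to the highest-value buyers). The demand price at Q = 17 is 18.25, so CS = ½ · [(20.375 - 15) + (18.25 - 15)] · 17 = 73.3125.
Change in consumer surplus = 73.3125 - 45.5625 = 27.75.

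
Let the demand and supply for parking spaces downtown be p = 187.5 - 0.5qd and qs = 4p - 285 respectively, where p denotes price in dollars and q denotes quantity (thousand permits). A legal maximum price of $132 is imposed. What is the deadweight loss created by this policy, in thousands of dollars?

0

Rearranging demand gives qd = 375 - 2p. Without the control the market clears where 375 - 2p = 4p - 285, i.e. p* = 110 and q* = 155.
Since 132 is above p* = 110, the ceiling does not bind and the free-market outcome prevails.
Since the control does not bind, no trades are prevented and deadweight loss is zero.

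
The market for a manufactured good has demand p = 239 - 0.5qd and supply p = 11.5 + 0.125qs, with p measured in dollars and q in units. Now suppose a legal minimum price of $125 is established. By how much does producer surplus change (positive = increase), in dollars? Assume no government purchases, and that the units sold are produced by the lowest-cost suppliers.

Rearranging demand gives qd = 478 - 2p; rearranging supply gives qs = 8p - 92. Setting quantity demanded equal to quantity supplied, 478 - 2p = 8p - 92, gives p* = 57 and q* = 364.
Since 125 > 57, the floor is binding.
At p = 125: qd = 478 - 2·125 = 228 and qs = 8·125 - 92 = 908.
Producer surplus without the control is ½ · (57 - 11.5) · 364 = 8281.
With the floor, 228 units are sold at 125. The supply price at q = 228 is 40, so PS = ½ · [(125 - 11.5) + (125 - 40)] · 228 = 22629.
Change in producer surplus = 22629 - 8281 = 14348.

14348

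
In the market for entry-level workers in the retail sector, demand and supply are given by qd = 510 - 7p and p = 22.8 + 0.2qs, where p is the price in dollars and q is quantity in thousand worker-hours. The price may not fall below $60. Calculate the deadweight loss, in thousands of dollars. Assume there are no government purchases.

Rearranging supply gives qs = 5p - 114. Without the control the market clears where 510 - 7p = 5p - 114, i.e. p* = 52 and q* = 146.
Because the floor (60) lies above the market-clearing price, it is binding.
At p = 60: qd = 510 - 7·60 = 90 and qs = 5·60 - 114 = 186.
Quantity traded falls to 90. At q = 90 the demand price is (510 - 90)/7 = 60 and the supply price is (114 + 90)/5 = 40.8.
Deadweight loss = ½ · (60 - 40.8) · (146 - 90) = ½ · 19.2 · 56 = 537.6.

537.6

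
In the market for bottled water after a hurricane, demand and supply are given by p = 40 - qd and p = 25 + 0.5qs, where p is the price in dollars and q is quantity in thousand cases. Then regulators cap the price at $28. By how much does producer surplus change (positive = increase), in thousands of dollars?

-16

Rearranging demand gives qd = 40 - p; rearranging supply gives qs = 2p - 50. In a free market, 40 - p = 2p - 50 gives the equilibrium p* = 30, q* = 10.
Because the ceiling (28) lies below the market-clearing price, it is binding.
At p = 28: qd = 40 - 28 = 12 and qs = 2·28 - 50 = 6.
Producer surplus without the control is ½ · (30 - 25) · 10 = 25.
With the ceiling, producers sell 6 units at 28, so PS = ½ · (28 - 25) · 6 = 9.
Change in producer surplus = 9 - 25 = -16.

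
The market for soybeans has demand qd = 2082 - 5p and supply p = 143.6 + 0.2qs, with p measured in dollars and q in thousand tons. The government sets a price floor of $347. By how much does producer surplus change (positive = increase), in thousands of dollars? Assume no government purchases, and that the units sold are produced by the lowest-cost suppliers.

12026.5

Rearranging supply gives qs = 5p - 718. Equilibrium: 2082 - 5p = 5p - 718, so 2800 = 10p and p* = 280, q* = 682.
Since 347 > 280, the floor is binding.
At p = 347: qd = 2082 - 5·347 = 347 and qs = 5·347 - 718 = 1017.
Producer surplus without the control is ½ · (280 - 143.6) · 682 = 46512.4.
With the floor, 347 units are sold at 347. The supply price at q = 347 is 213, so PS = ½ · [(347 - 143.6) + (347 - 213)] · 347 = 58538.9.
Change in producer surplus = 58538.9 - 46512.4 = 12026.5.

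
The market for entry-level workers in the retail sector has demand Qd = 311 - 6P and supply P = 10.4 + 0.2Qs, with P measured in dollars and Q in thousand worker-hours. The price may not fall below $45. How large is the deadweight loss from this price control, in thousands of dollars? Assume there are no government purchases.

Rearranging supply gives Qs = 5P - 52. Equilibrium: 311 - 6P = 5P - 52, so 363 = 11P and P* = 33, Q* = 113.
The floor of 45 is above the equilibrium price 33, so it binds.
At P = 45: Qd = 311 - 6·45 = 41 and Qs = 5·45 - 52 = 173.
Quantity traded falls to 41. At Q = 41 the demand price is (311 - 41)/6 = 45 and the supply price is (52 + 41)/5 = 18.6.
Deadweight loss = ½ · (45 - 18.6) · (113 - 41) = ½ · 26.4 · 72 = 950.4.

950.4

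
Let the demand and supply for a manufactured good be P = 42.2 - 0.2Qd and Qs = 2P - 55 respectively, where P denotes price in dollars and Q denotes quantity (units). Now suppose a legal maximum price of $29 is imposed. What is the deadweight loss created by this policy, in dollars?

Rearranging demand gives Qd = 211 - 5P. Equilibrium: 211 - 5P = 2P - 55, so 266 = 7P and P* = 38, Q* = 21.
Because the ceiling (29) lies below the market-clearing price, it is binding.
At P = 29: Qd = 211 - 5·29 = 66 and Qs = 2·29 - 55 = 3.
Quantity traded falls to 3. At Q = 3 the demand price is (211 - 3)/5 = 41.6 and the supply price is (55 + 3)/2 = 29.
Deadweight loss = ½ · (41.6 - 29) · (21 - 3) = ½ · 12.6 · 18 = 113.4.

113.4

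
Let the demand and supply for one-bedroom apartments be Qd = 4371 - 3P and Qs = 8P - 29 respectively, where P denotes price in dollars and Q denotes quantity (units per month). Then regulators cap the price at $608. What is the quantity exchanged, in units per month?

3171

Equilibrium: 4371 - 3P = 8P - 29, so 4400 = 11P and P* = 400, Q* = 3171.
Since 608 is above P* = 400, the ceiling does not bind and the free-market outcome prevails.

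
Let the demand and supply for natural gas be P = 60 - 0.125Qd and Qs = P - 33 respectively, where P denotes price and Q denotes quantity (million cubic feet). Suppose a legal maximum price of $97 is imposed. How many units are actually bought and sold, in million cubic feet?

Rearranging demand gives Qd = 480 - 8P. Equilibrium: 480 - 8P = P - 33, so 513 = 9P and P* = 57, Q* = 24.
The ceiling of 97 is above the equilibrium price 57, so it is not binding; the market clears at P* = 57, Q* = 24.

24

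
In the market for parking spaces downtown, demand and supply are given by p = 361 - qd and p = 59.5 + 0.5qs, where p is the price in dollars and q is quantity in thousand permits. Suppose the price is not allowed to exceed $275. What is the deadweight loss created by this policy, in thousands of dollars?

Rearranging demand gives qd = 361 - p; rearranging supply gives qs = 2p - 119. Without the control the market clears where 361 - p = 2p - 119, i.e. p* = 160 and q* = 201.
Since 275 is above p* = 160, the ceiling does not bind and the free-market outcome prevails.
Since the control does not bind, no trades are prevented and deadweight loss is zero.

0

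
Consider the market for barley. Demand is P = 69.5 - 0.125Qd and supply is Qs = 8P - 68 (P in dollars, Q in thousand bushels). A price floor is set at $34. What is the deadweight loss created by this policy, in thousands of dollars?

0

Rearranging demand gives Qd = 556 - 8P. Without the control the market clears where 556 - 8P = 8P - 68, i.e. P* = 39 and Q* = 244.
The floor of 34 is below the equilibrium price 39, so it is not binding; the market clears at P* = 39, Q* = 244.
Since the control does not bind, no trades are prevented and deadweight loss is zero.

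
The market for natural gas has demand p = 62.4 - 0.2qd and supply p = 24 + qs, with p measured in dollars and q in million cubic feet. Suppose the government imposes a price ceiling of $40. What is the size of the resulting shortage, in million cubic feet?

96

Rearranging demand gives qd = 312 - 5p; rearranging supply gives qs = p - 24. Setting quantity demanded equal to quantity supplied, 312 - 5p = p - 24, gives p* = 56 and q* = 32.
Since 40 < 56, the ceiling is binding.
At p = 40: qd = 312 - 5·40 = 112 and qs = 40 - 24 = 16.
Shortage = qd - qs = 112 - 16 = 96.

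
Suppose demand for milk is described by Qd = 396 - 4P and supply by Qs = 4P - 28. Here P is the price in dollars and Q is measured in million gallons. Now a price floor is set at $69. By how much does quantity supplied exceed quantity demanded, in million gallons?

Without the control the market clears where 396 - 4P = 4P - 28, i.e. P* = 53 and Q* = 184.
Because the floor (69) lies above the market-clearing price, it is binding.
At P = 69: Qd = 396 - 4·69 = 120 and Qs = 4·69 - 28 = 248.
Surplus = Qs - Qd = 248 - 120 = 128.

128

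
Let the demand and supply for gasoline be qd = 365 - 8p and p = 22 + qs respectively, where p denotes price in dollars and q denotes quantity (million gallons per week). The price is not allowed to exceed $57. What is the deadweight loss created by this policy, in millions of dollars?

0

Rearranging supply gives qs = p - 22. In a free market, 365 - 8p = p - 22 gives the equilibrium p* = 43, q* = 21.
The ceiling of 57 is above the equilibrium price 43, so it is not binding; the market clears at p* = 43, q* = 21.
Since the control does not bind, no trades are prevented and deadweight loss is zero.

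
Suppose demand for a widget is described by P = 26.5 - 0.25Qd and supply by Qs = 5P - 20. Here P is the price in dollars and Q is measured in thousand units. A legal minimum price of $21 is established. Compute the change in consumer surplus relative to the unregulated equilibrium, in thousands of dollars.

-252

Rearranging demand gives Qd = 106 - 4P. Setting quantity demanded equal to quantity supplied, 106 - 4P = 5P - 20, gives P* = 14 and Q* = 50.
The floor of 21 is above the equilibrium price 14, so it binds.
At P = 21: Qd = 106 - 4·21 = 22 and Qs = 5·21 - 20 = 85.
Consumer surplus without the control is ½ · (26.5 - 14) · 50 = 312.5.
With the floor, consumers buy 22 units at 21, so CS = ½ · (26.5 - 21) · 22 = 60.5.
Change in consumer surplus = 60.5 - 312.5 = -252.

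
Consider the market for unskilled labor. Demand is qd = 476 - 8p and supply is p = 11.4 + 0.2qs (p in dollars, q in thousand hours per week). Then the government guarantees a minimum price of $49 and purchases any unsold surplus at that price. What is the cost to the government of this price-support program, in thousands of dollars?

5096

Rearranging supply gives qs = 5p - 57. Without the control the market clears where 476 - 8p = 5p - 57, i.e. p* = 41 and q* = 148.
Because the floor (49) lies above the market-clearing price, it is binding.
At p = 49: qd = 476 - 8·49 = 84 and qs = 5·49 - 57 = 188.
Surplus = qs - qd = 104.
Government expenditure = surplus × support price = 104 × 49 = 5096.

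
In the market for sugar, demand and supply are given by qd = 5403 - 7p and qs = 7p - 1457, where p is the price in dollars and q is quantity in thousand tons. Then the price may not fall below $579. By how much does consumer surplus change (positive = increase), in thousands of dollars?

Setting quantity demanded equal to quantity supplied, 5403 - 7p = 7p - 1457, gives p* = 490 and q* = 1973.
The floor of 579 is above the equilibrium price 490, so it binds.
At p = 579: qd = 5403 - 7·579 = 1350 and qs = 7·579 - 1457 = 2596.
Consumer surplus without the control is ½ · (5403/7 - 490) · 1973 = 3892729/14.
With the floor, consumers buy 1350 units at 579, so CS = ½ · (5403/7 - 579) · 1350 = 911250/7.
Change in consumer surplus = 911250/7 - 3892729/14 = -147873.5.

-147873.5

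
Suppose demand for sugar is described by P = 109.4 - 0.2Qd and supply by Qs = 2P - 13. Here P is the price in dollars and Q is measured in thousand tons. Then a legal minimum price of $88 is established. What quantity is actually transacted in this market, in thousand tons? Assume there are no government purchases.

107

Rearranging demand gives Qd = 547 - 5P. Without the control the market clears where 547 - 5P = 2P - 13, i.e. P* = 80 and Q* = 147.
Since 88 > 80, the floor is binding.
At P = 88: Qd = 547 - 5·88 = 107 and Qs = 2·88 - 13 = 163.
The quantity actually transacted is the short side, demand: 107.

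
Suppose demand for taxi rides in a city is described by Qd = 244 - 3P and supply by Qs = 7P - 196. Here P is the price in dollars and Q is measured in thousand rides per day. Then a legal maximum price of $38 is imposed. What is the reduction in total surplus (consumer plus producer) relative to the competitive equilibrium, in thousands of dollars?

420

Equilibrium: 244 - 3P = 7P - 196, so 440 = 10P and P* = 44, Q* = 112.
Because the ceiling (38) lies below the market-clearing price, it is binding.
At P = 38: Qd = 244 - 3·38 = 130 and Qs = 7·38 - 196 = 70.
Quantity traded falls to 70. At Q = 70 the demand price is (244 - 70)/3 = 58 and the supply price is (196 + 70)/7 = 38.
Deadweight loss = ½ · (58 - 38) · (112 - 70) = ½ · 20 · 42 = 420.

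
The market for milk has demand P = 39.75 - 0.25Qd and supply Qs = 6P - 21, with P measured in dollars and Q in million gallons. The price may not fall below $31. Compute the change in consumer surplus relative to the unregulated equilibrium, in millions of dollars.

Rearranging demand gives Qd = 159 - 4P. Without the control the market clears where 159 - 4P = 6P - 21, i.e. P* = 18 and Q* = 87.
Because the floor (31) lies above the market-clearing price, it is binding.
At P = 31: Qd = 159 - 4·31 = 35 and Qs = 6·31 - 21 = 165.
Consumer surplus without the control is ½ · (39.75 - 18) · 87 = 946.125.
With the floor, consumers buy 35 units at 31, so CS = ½ · (39.75 - 31) · 35 = 153.125.
Change in consumer surplus = 153.125 - 946.125 = -793.

-793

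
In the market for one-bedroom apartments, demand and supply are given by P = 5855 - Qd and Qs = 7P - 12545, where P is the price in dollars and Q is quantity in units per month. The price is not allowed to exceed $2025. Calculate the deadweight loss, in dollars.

Rearranging demand gives Qd = 5855 - P. Equilibrium: 5855 - P = 7P - 12545, so 18400 = 8P and P* = 2300, Q* = 3555.
Because the ceiling (2025) lies below the market-clearing price, it is binding.
At P = 2025: Qd = 5855 - 2025 = 3830 and Qs = 7·2025 - 12545 = 1630.
Quantity traded falls to 1630. At Q = 1630 the demand price is 5855 - 1630 = 4225 and the supply price is (12545 + 1630)/7 = 2025.
Deadweight loss = ½ · (4225 - 2025) · (3555 - 1630) = ½ · 2200 · 1925 = 2117500.

2117500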